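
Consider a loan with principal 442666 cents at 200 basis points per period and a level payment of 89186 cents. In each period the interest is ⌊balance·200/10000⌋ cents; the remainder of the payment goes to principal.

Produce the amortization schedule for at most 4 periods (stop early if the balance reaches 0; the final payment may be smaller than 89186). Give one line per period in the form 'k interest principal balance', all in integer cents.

1 8853 80333 362333
2 7246 81940 280393
3 5607 83579 196814
4 3936 85250 111564

1. interest=⌊442666·200/10000⌋=8853; principal=89186-8853=80333; balance=442666-80333=362333
2. interest=⌊362333·200/10000⌋=7246; principal=89186-7246=81940; balance=362333-81940=280393
3. interest=⌊280393·200/10000⌋=5607; principal=89186-5607=83579; balance=280393-83579=196814
4. interest=⌊196814·200/10000⌋=3936; principal=89186-3936=85250; balance=196814-85250=111564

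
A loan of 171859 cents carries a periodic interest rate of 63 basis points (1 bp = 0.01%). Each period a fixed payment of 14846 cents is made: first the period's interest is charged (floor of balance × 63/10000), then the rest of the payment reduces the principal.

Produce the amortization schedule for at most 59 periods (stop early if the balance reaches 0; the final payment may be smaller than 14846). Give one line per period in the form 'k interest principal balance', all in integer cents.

1. interest=⌊171859·63/10000⌋=1082; principal=14846-1082=13764; balance=171859-13764=158095
2. interest=⌊158095·63/10000⌋=995; principal=14846-995=13851; balance=158095-13851=144244
3. interest=⌊144244·63/10000⌋=908; principal=14846-908=13938; balance=144244-13938=130306
4. interest=⌊130306·63/10000⌋=820; principal=14846-820=14026; balance=130306-14026=116280
5. interest=⌊116280·63/10000⌋=732; principal=14846-732=14114; balance=116280-14114=102166
6. interest=⌊102166·63/10000⌋=643; principal=14846-643=14203; balance=102166-14203=87963
7. interest=⌊87963·63/10000⌋=554; principal=14846-554=14292; balance=87963-14292=73671
8. interest=⌊73671·63/10000⌋=464; principal=14846-464=14382; balance=73671-14382=59289
9. interest=⌊59289·63/10000⌋=373; principal=14846-373=14473; balance=59289-14473=44816
10. interest=⌊44816·63/10000⌋=282; principal=14846-282=14564; balance=44816-14564=30252
11. interest=⌊30252·63/10000⌋=190; principal=14846-190=14656; balance=30252-14656=15596
12. interest=⌊15596·63/10000⌋=98; principal=14846-98=14748; balance=15596-14748=848
13. interest=⌊848·63/10000⌋=5; principal=min(14846-5,848)=848; balance=848-848=0

1 1082 13764 158095
2 995 13851 144244
3 908 13938 130306
4 820 14026 116280
5 732 14114 102166
6 643 14203 87963
7 554 14292 73671
8 464 14382 59289
9 373 14473 44816
10 282 14564 30252
11 190 14656 15596
12 98 14748 848
13 5 848 0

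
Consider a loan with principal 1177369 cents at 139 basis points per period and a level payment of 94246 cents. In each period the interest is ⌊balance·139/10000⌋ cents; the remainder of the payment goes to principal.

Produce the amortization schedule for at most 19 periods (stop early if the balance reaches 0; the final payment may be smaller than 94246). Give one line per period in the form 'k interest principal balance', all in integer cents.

1. interest=⌊1177369·139/10000⌋=16365; principal=94246-16365=77881; balance=1177369-77881=1099488
2. interest=⌊1099488·139/10000⌋=15282; principal=94246-15282=78964; balance=1099488-78964=1020524
3. interest=⌊1020524·139/10000⌋=14185; principal=94246-14185=80061; balance=1020524-80061=940463
4. interest=⌊940463·139/10000⌋=13072; principal=94246-13072=81174; balance=940463-81174=859289
5. interest=⌊859289·139/10000⌋=11944; principal=94246-11944=82302; balance=859289-82302=776987
6. interest=⌊776987·139/10000⌋=10800; principal=94246-10800=83446; balance=776987-83446=693541
7. interest=⌊693541·139/10000⌋=9640; principal=94246-9640=84606; balance=693541-84606=608935
8. interest=⌊608935·139/10000⌋=8464; principal=94246-8464=85782; balance=608935-85782=523153
9. interest=⌊523153·139/10000⌋=7271; principal=94246-7271=86975; balance=523153-86975=436178
10. interest=⌊436178·139/10000⌋=6062; principal=94246-6062=88184; balance=436178-88184=347994
11. interest=⌊347994·139/10000⌋=4837; principal=94246-4837=89409; balance=347994-89409=258585
12. interest=⌊258585·139/10000⌋=3594; principal=94246-3594=90652; balance=258585-90652=167933
13. interest=⌊167933·139/10000⌋=2334; principal=94246-2334=91912; balance=167933-91912=76021
14. interest=⌊76021·139/10000⌋=1056; principal=min(94246-1056,76021)=76021; balance=76021-76021=0

1 16365 77881 1099488
2 15282 78964 1020524
3 14185 80061 940463
4 13072 81174 859289
5 11944 82302 776987
6 10800 83446 693541
7 9640 84606 608935
8 8464 85782 523153
9 7271 86975 436178
10 6062 88184 347994
11 4837 89409 258585
12 3594 90652 167933
13 2334 91912 76021
14 1056 76021 0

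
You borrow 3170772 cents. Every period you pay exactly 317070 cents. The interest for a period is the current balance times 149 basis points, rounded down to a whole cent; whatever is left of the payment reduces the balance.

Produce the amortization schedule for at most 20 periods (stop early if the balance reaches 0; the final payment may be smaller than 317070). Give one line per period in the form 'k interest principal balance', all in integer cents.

1 47244 269826 2900946
2 43224 273846 2627100
3 39143 277927 2349173
4 35002 282068 2067105
5 30799 286271 1780834
6 26534 290536 1490298
7 22205 294865 1195433
8 17811 299259 896174
9 13352 303718 592456
10 8827 308243 284213
11 4234 284213 0

1. interest=⌊3170772·149/10000⌋=47244; principal=317070-47244=269826; balance=3170772-269826=2900946
2. interest=⌊2900946·149/10000⌋=43224; principal=317070-43224=273846; balance=2900946-273846=2627100
3. interest=⌊2627100·149/10000⌋=39143; principal=317070-39143=277927; balance=2627100-277927=2349173
4. interest=⌊2349173·149/10000⌋=35002; principal=317070-35002=282068; balance=2349173-282068=2067105
5. interest=⌊2067105·149/10000⌋=30799; principal=317070-30799=286271; balance=2067105-286271=1780834
6. interest=⌊1780834·149/10000⌋=26534; principal=317070-26534=290536; balance=1780834-290536=1490298
7. interest=⌊1490298·149/10000⌋=22205; principal=317070-22205=294865; balance=1490298-294865=1195433
8. interest=⌊1195433·149/10000⌋=17811; principal=317070-17811=299259; balance=1195433-299259=896174
9. interest=⌊896174·149/10000⌋=13352; principal=317070-13352=303718; balance=896174-303718=592456
10. interest=⌊592456·149/10000⌋=8827; principal=317070-8827=308243; balance=592456-308243=284213
11. interest=⌊284213·149/10000⌋=4234; principal=min(317070-4234,284213)=284213; balance=284213-284213=0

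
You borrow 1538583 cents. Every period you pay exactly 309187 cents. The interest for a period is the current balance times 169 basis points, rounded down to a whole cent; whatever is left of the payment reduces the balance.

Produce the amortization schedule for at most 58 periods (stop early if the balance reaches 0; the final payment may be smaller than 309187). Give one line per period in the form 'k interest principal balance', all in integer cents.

1. interest=⌊1538583·169/10000⌋=26002; principal=309187-26002=283185; balance=1538583-283185=1255398
2. interest=⌊1255398·169/10000⌋=21216; principal=309187-21216=287971; balance=1255398-287971=967427
3. interest=⌊967427·169/10000⌋=16349; principal=309187-16349=292838; balance=967427-292838=674589
4. interest=⌊674589·169/10000⌋=11400; principal=309187-11400=297787; balance=674589-297787=376802
5. interest=⌊376802·169/10000⌋=6367; principal=309187-6367=302820; balance=376802-302820=73982
6. interest=⌊73982·169/10000⌋=1250; principal=min(309187-1250,73982)=73982; balance=73982-73982=0

1 26002 283185 1255398
2 21216 287971 967427
3 16349 292838 674589
4 11400 297787 376802
5 6367 302820 73982
6 1250 73982 0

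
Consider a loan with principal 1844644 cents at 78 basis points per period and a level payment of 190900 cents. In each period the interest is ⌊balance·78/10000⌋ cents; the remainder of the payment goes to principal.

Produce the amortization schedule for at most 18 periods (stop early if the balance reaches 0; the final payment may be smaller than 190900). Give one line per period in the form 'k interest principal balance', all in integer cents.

1. interest=⌊1844644·78/10000⌋=14388; principal=190900-14388=176512; balance=1844644-176512=1668132
2. interest=⌊1668132·78/10000⌋=13011; principal=190900-13011=177889; balance=1668132-177889=1490243
3. interest=⌊1490243·78/10000⌋=11623; principal=190900-11623=179277; balance=1490243-179277=1310966
4. interest=⌊1310966·78/10000⌋=10225; principal=190900-10225=180675; balance=1310966-180675=1130291
5. interest=⌊1130291·78/10000⌋=8816; principal=190900-8816=182084; balance=1130291-182084=948207
6. interest=⌊948207·78/10000⌋=7396; principal=190900-7396=183504; balance=948207-183504=764703
7. interest=⌊764703·78/10000⌋=5964; principal=190900-5964=184936; balance=764703-184936=579767
8. interest=⌊579767·78/10000⌋=4522; principal=190900-4522=186378; balance=579767-186378=393389
9. interest=⌊393389·78/10000⌋=3068; principal=190900-3068=187832; balance=393389-187832=205557
10. interest=⌊205557·78/10000⌋=1603; principal=190900-1603=189297; balance=205557-189297=16260
11. interest=⌊16260·78/10000⌋=126; principal=min(190900-126,16260)=16260; balance=16260-16260=0

1 14388 176512 1668132
2 13011 177889 1490243
3 11623 179277 1310966
4 10225 180675 1130291
5 8816 182084 948207
6 7396 183504 764703
7 5964 184936 579767
8 4522 186378 393389
9 3068 187832 205557
10 1603 189297 16260
11 126 16260 0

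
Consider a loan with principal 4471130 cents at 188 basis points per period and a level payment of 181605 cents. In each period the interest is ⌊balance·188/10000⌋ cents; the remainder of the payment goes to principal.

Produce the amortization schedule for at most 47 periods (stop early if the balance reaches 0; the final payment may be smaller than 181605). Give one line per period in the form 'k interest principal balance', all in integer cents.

1. interest=⌊4471130·188/10000⌋=84057; principal=181605-84057=97548; balance=4471130-97548=4373582
2. interest=⌊4373582·188/10000⌋=82223; principal=181605-82223=99382; balance=4373582-99382=4274200
3. interest=⌊4274200·188/10000⌋=80354; principal=181605-80354=101251; balance=4274200-101251=4172949
4. interest=⌊4172949·188/10000⌋=78451; principal=181605-78451=103154; balance=4172949-103154=4069795
5. interest=⌊4069795·188/10000⌋=76512; principal=181605-76512=105093; balance=4069795-105093=3964702
6. interest=⌊3964702·188/10000⌋=74536; principal=181605-74536=107069; balance=3964702-107069=3857633
7. interest=⌊3857633·188/10000⌋=72523; principal=181605-72523=109082; balance=3857633-109082=3748551
8. interest=⌊3748551·188/10000⌋=70472; principal=181605-70472=111133; balance=3748551-111133=3637418
9. interest=⌊3637418·188/10000⌋=68383; principal=181605-68383=113222; balance=3637418-113222=3524196
10. interest=⌊3524196·188/10000⌋=66254; principal=181605-66254=115351; balance=3524196-115351=3408845
11. interest=⌊3408845·188/10000⌋=64086; principal=181605-64086=117519; balance=3408845-117519=3291326
12. interest=⌊3291326·188/10000⌋=61876; principal=181605-61876=119729; balance=3291326-119729=3171597
13. interest=⌊3171597·188/10000⌋=59626; principal=181605-59626=121979; balance=3171597-121979=3049618
14. interest=⌊3049618·188/10000⌋=57332; principal=181605-57332=124273; balance=3049618-124273=2925345
15. interest=⌊2925345·188/10000⌋=54996; principal=181605-54996=126609; balance=2925345-126609=2798736
16. interest=⌊2798736·188/10000⌋=52616; principal=181605-52616=128989; balance=2798736-128989=2669747
17. interest=⌊2669747·188/10000⌋=50191; principal=181605-50191=131414; balance=2669747-131414=2538333
18. interest=⌊2538333·188/10000⌋=47720; principal=181605-47720=133885; balance=2538333-133885=2404448
19. interest=⌊2404448·188/10000⌋=45203; principal=181605-45203=136402; balance=2404448-136402=2268046
20. interest=⌊2268046·188/10000⌋=42639; principal=181605-42639=138966; balance=2268046-138966=2129080
21. interest=⌊2129080·188/10000⌋=40026; principal=181605-40026=141579; balance=2129080-141579=1987501
22. interest=⌊1987501·188/10000⌋=37365; principal=181605-37365=144240; balance=1987501-144240=1843261
23. interest=⌊1843261·188/10000⌋=34653; principal=181605-34653=146952; balance=1843261-146952=1696309
24. interest=⌊1696309·188/10000⌋=31890; principal=181605-31890=149715; balance=1696309-149715=1546594
25. interest=⌊1546594·188/10000⌋=29075; principal=181605-29075=152530; balance=1546594-152530=1394064
26. interest=⌊1394064·188/10000⌋=26208; principal=181605-26208=155397; balance=1394064-155397=1238667
27. interest=⌊1238667·188/10000⌋=23286; principal=181605-23286=158319; balance=1238667-158319=1080348
28. interest=⌊1080348·188/10000⌋=20310; principal=181605-20310=161295; balance=1080348-161295=919053
29. interest=⌊919053·188/10000⌋=17278; principal=181605-17278=164327; balance=919053-164327=754726
30. interest=⌊754726·188/10000⌋=14188; principal=181605-14188=167417; balance=754726-167417=587309
31. interest=⌊587309·188/10000⌋=11041; principal=181605-11041=170564; balance=587309-170564=416745
32. interest=⌊416745·188/10000⌋=7834; principal=181605-7834=173771; balance=416745-173771=242974
33. interest=⌊242974·188/10000⌋=4567; principal=181605-4567=177038; balance=242974-177038=65936
34. interest=⌊65936·188/10000⌋=1239; principal=min(181605-1239,65936)=65936; balance=65936-65936=0

1 84057 97548 4373582
2 82223 99382 4274200
3 80354 101251 4172949
4 78451 103154 4069795
5 76512 105093 3964702
6 74536 107069 3857633
7 72523 109082 3748551
8 70472 111133 3637418
9 68383 113222 3524196
10 66254 115351 3408845
11 64086 117519 3291326
12 61876 119729 3171597
13 59626 121979 3049618
14 57332 124273 2925345
15 54996 126609 2798736
16 52616 128989 2669747
17 50191 131414 2538333
18 47720 133885 2404448
19 45203 136402 2268046
20 42639 138966 2129080
21 40026 141579 1987501
22 37365 144240 1843261
23 34653 146952 1696309
24 31890 149715 1546594
25 29075 152530 1394064
26 26208 155397 1238667
27 23286 158319 1080348
28 20310 161295 919053
29 17278 164327 754726
30 14188 167417 587309
31 11041 170564 416745
32 7834 173771 242974
33 4567 177038 65936
34 1239 65936 0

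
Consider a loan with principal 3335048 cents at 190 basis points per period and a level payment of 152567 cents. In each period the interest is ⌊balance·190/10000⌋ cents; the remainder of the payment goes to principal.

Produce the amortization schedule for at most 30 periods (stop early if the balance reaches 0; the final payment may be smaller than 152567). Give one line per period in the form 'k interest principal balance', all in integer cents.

1. interest=⌊3335048·190/10000⌋=63365; principal=152567-63365=89202; balance=3335048-89202=3245846
2. interest=⌊3245846·190/10000⌋=61671; principal=152567-61671=90896; balance=3245846-90896=3154950
3. interest=⌊3154950·190/10000⌋=59944; principal=152567-59944=92623; balance=3154950-92623=3062327
4. interest=⌊3062327·190/10000⌋=58184; principal=152567-58184=94383; balance=3062327-94383=2967944
5. interest=⌊2967944·190/10000⌋=56390; principal=152567-56390=96177; balance=2967944-96177=2871767
6. interest=⌊2871767·190/10000⌋=54563; principal=152567-54563=98004; balance=2871767-98004=2773763
7. interest=⌊2773763·190/10000⌋=52701; principal=152567-52701=99866; balance=2773763-99866=2673897
8. interest=⌊2673897·190/10000⌋=50804; principal=152567-50804=101763; balance=2673897-101763=2572134
9. interest=⌊2572134·190/10000⌋=48870; principal=152567-48870=103697; balance=2572134-103697=2468437
10. interest=⌊2468437·190/10000⌋=46900; principal=152567-46900=105667; balance=2468437-105667=2362770
11. interest=⌊2362770·190/10000⌋=44892; principal=152567-44892=107675; balance=2362770-107675=2255095
12. interest=⌊2255095·190/10000⌋=42846; principal=152567-42846=109721; balance=2255095-109721=2145374
13. interest=⌊2145374·190/10000⌋=40762; principal=152567-40762=111805; balance=2145374-111805=2033569
14. interest=⌊2033569·190/10000⌋=38637; principal=152567-38637=113930; balance=2033569-113930=1919639
15. interest=⌊1919639·190/10000⌋=36473; principal=152567-36473=116094; balance=1919639-116094=1803545
16. interest=⌊1803545·190/10000⌋=34267; principal=152567-34267=118300; balance=1803545-118300=1685245
17. interest=⌊1685245·190/10000⌋=32019; principal=152567-32019=120548; balance=1685245-120548=1564697
18. interest=⌊1564697·190/10000⌋=29729; principal=152567-29729=122838; balance=1564697-122838=1441859
19. interest=⌊1441859·190/10000⌋=27395; principal=152567-27395=125172; balance=1441859-125172=1316687
20. interest=⌊1316687·190/10000⌋=25017; principal=152567-25017=127550; balance=1316687-127550=1189137
21. interest=⌊1189137·190/10000⌋=22593; principal=152567-22593=129974; balance=1189137-129974=1059163
22. interest=⌊1059163·190/10000⌋=20124; principal=152567-20124=132443; balance=1059163-132443=926720
23. interest=⌊926720·190/10000⌋=17607; principal=152567-17607=134960; balance=926720-134960=791760
24. interest=⌊791760·190/10000⌋=15043; principal=152567-15043=137524; balance=791760-137524=654236
25. interest=⌊654236·190/10000⌋=12430; principal=152567-12430=140137; balance=654236-140137=514099
26. interest=⌊514099·190/10000⌋=9767; principal=152567-9767=142800; balance=514099-142800=371299
27. interest=⌊371299·190/10000⌋=7054; principal=152567-7054=145513; balance=371299-145513=225786
28. interest=⌊225786·190/10000⌋=4289; principal=152567-4289=148278; balance=225786-148278=77508
29. interest=⌊77508·190/10000⌋=1472; principal=min(152567-1472,77508)=77508; balance=77508-77508=0

1 63365 89202 3245846
2 61671 90896 3154950
3 59944 92623 3062327
4 58184 94383 2967944
5 56390 96177 2871767
6 54563 98004 2773763
7 52701 99866 2673897
8 50804 101763 2572134
9 48870 103697 2468437
10 46900 105667 2362770
11 44892 107675 2255095
12 42846 109721 2145374
13 40762 111805 2033569
14 38637 113930 1919639
15 36473 116094 1803545
16 34267 118300 1685245
17 32019 120548 1564697
18 29729 122838 1441859
19 27395 125172 1316687
20 25017 127550 1189137
21 22593 129974 1059163
22 20124 132443 926720
23 17607 134960 791760
24 15043 137524 654236
25 12430 140137 514099
26 9767 142800 371299
27 7054 145513 225786
28 4289 148278 77508
29 1472 77508 0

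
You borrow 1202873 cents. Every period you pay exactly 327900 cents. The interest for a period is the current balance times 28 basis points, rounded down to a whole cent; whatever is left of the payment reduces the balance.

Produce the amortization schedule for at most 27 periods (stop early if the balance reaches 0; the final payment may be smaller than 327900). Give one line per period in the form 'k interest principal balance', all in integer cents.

1 3368 324532 878341
2 2459 325441 552900
3 1548 326352 226548
4 634 226548 0

1. interest=⌊1202873·28/10000⌋=3368; principal=327900-3368=324532; balance=1202873-324532=878341
2. interest=⌊878341·28/10000⌋=2459; principal=327900-2459=325441; balance=878341-325441=552900
3. interest=⌊552900·28/10000⌋=1548; principal=327900-1548=326352; balance=552900-326352=226548
4. interest=⌊226548·28/10000⌋=634; principal=min(327900-634,226548)=226548; balance=226548-226548=0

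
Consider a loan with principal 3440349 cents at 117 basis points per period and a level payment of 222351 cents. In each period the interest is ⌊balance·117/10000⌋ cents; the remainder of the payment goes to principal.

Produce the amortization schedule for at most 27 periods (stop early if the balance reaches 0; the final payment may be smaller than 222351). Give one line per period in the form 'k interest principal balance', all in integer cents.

1 40252 182099 3258250
2 38121 184230 3074020
3 35966 186385 2887635
4 33785 188566 2699069
5 31579 190772 2508297
6 29347 193004 2315293
7 27088 195263 2120030
8 24804 197547 1922483
9 22493 199858 1722625
10 20154 202197 1520428
11 17789 204562 1315866
12 15395 206956 1108910
13 12974 209377 899533
14 10524 211827 687706
15 8046 214305 473401
16 5538 216813 256588
17 3002 219349 37239
18 435 37239 0

1. interest=⌊3440349·117/10000⌋=40252; principal=222351-40252=182099; balance=3440349-182099=3258250
2. interest=⌊3258250·117/10000⌋=38121; principal=222351-38121=184230; balance=3258250-184230=3074020
3. interest=⌊3074020·117/10000⌋=35966; principal=222351-35966=186385; balance=3074020-186385=2887635
4. interest=⌊2887635·117/10000⌋=33785; principal=222351-33785=188566; balance=2887635-188566=2699069
5. interest=⌊2699069·117/10000⌋=31579; principal=222351-31579=190772; balance=2699069-190772=2508297
6. interest=⌊2508297·117/10000⌋=29347; principal=222351-29347=193004; balance=2508297-193004=2315293
7. interest=⌊2315293·117/10000⌋=27088; principal=222351-27088=195263; balance=2315293-195263=2120030
8. interest=⌊2120030·117/10000⌋=24804; principal=222351-24804=197547; balance=2120030-197547=1922483
9. interest=⌊1922483·117/10000⌋=22493; principal=222351-22493=199858; balance=1922483-199858=1722625
10. interest=⌊1722625·117/10000⌋=20154; principal=222351-20154=202197; balance=1722625-202197=1520428
11. interest=⌊1520428·117/10000⌋=17789; principal=222351-17789=204562; balance=1520428-204562=1315866
12. interest=⌊1315866·117/10000⌋=15395; principal=222351-15395=206956; balance=1315866-206956=1108910
13. interest=⌊1108910·117/10000⌋=12974; principal=222351-12974=209377; balance=1108910-209377=899533
14. interest=⌊899533·117/10000⌋=10524; principal=222351-10524=211827; balance=899533-211827=687706
15. interest=⌊687706·117/10000⌋=8046; principal=222351-8046=214305; balance=687706-214305=473401
16. interest=⌊473401·117/10000⌋=5538; principal=222351-5538=216813; balance=473401-216813=256588
17. interest=⌊256588·117/10000⌋=3002; principal=222351-3002=219349; balance=256588-219349=37239
18. interest=⌊37239·117/10000⌋=435; principal=min(222351-435,37239)=37239; balance=37239-37239=0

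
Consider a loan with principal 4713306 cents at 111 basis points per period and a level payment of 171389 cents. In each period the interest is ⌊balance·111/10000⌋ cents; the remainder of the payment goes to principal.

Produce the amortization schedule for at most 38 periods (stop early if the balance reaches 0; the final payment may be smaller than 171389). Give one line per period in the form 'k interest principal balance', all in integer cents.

1 52317 119072 4594234
2 50995 120394 4473840
3 49659 121730 4352110
4 48308 123081 4229029
5 46942 124447 4104582
6 45560 125829 3978753
7 44164 127225 3851528
8 42751 128638 3722890
9 41324 130065 3592825
10 39880 131509 3461316
11 38420 132969 3328347
12 36944 134445 3193902
13 35452 135937 3057965
14 33943 137446 2920519
15 32417 138972 2781547
16 30875 140514 2641033
17 29315 142074 2498959
18 27738 143651 2355308
19 26143 145246 2210062
20 24531 146858 2063204
21 22901 148488 1914716
22 21253 150136 1764580
23 19586 151803 1612777
24 17901 153488 1459289
25 16198 155191 1304098
26 14475 156914 1147184
27 12733 158656 988528
28 10972 160417 828111
29 9192 162197 665914
30 7391 163998 501916
31 5571 165818 336098
32 3730 167659 168439
33 1869 168439 0

1. interest=⌊4713306·111/10000⌋=52317; principal=171389-52317=119072; balance=4713306-119072=4594234
2. interest=⌊4594234·111/10000⌋=50995; principal=171389-50995=120394; balance=4594234-120394=4473840
3. interest=⌊4473840·111/10000⌋=49659; principal=171389-49659=121730; balance=4473840-121730=4352110
4. interest=⌊4352110·111/10000⌋=48308; principal=171389-48308=123081; balance=4352110-123081=4229029
5. interest=⌊4229029·111/10000⌋=46942; principal=171389-46942=124447; balance=4229029-124447=4104582
6. interest=⌊4104582·111/10000⌋=45560; principal=171389-45560=125829; balance=4104582-125829=3978753
7. interest=⌊3978753·111/10000⌋=44164; principal=171389-44164=127225; balance=3978753-127225=3851528
8. interest=⌊3851528·111/10000⌋=42751; principal=171389-42751=128638; balance=3851528-128638=3722890
9. interest=⌊3722890·111/10000⌋=41324; principal=171389-41324=130065; balance=3722890-130065=3592825
10. interest=⌊3592825·111/10000⌋=39880; principal=171389-39880=131509; balance=3592825-131509=3461316
11. interest=⌊3461316·111/10000⌋=38420; principal=171389-38420=132969; balance=3461316-132969=3328347
12. interest=⌊3328347·111/10000⌋=36944; principal=171389-36944=134445; balance=3328347-134445=3193902
13. interest=⌊3193902·111/10000⌋=35452; principal=171389-35452=135937; balance=3193902-135937=3057965
14. interest=⌊3057965·111/10000⌋=33943; principal=171389-33943=137446; balance=3057965-137446=2920519
15. interest=⌊2920519·111/10000⌋=32417; principal=171389-32417=138972; balance=2920519-138972=2781547
16. interest=⌊2781547·111/10000⌋=30875; principal=171389-30875=140514; balance=2781547-140514=2641033
17. interest=⌊2641033·111/10000⌋=29315; principal=171389-29315=142074; balance=2641033-142074=2498959
18. interest=⌊2498959·111/10000⌋=27738; principal=171389-27738=143651; balance=2498959-143651=2355308
19. interest=⌊2355308·111/10000⌋=26143; principal=171389-26143=145246; balance=2355308-145246=2210062
20. interest=⌊2210062·111/10000⌋=24531; principal=171389-24531=146858; balance=2210062-146858=2063204
21. interest=⌊2063204·111/10000⌋=22901; principal=171389-22901=148488; balance=2063204-148488=1914716
22. interest=⌊1914716·111/10000⌋=21253; principal=171389-21253=150136; balance=1914716-150136=1764580
23. interest=⌊1764580·111/10000⌋=19586; principal=171389-19586=151803; balance=1764580-151803=1612777
24. interest=⌊1612777·111/10000⌋=17901; principal=171389-17901=153488; balance=1612777-153488=1459289
25. interest=⌊1459289·111/10000⌋=16198; principal=171389-16198=155191; balance=1459289-155191=1304098
26. interest=⌊1304098·111/10000⌋=14475; principal=171389-14475=156914; balance=1304098-156914=1147184
27. interest=⌊1147184·111/10000⌋=12733; principal=171389-12733=158656; balance=1147184-158656=988528
28. interest=⌊988528·111/10000⌋=10972; principal=171389-10972=160417; balance=988528-160417=828111
29. interest=⌊828111·111/10000⌋=9192; principal=171389-9192=162197; balance=828111-162197=665914
30. interest=⌊665914·111/10000⌋=7391; principal=171389-7391=163998; balance=665914-163998=501916
31. interest=⌊501916·111/10000⌋=5571; principal=171389-5571=165818; balance=501916-165818=336098
32. interest=⌊336098·111/10000⌋=3730; principal=171389-3730=167659; balance=336098-167659=168439
33. interest=⌊168439·111/10000⌋=1869; principal=min(171389-1869,168439)=168439; balance=168439-168439=0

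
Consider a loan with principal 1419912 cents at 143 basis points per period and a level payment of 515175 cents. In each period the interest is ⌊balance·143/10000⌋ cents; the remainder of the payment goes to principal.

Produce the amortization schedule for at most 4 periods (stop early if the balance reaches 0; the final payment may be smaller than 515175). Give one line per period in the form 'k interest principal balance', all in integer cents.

1. interest=⌊1419912·143/10000⌋=20304; principal=515175-20304=494871; balance=1419912-494871=925041
2. interest=⌊925041·143/10000⌋=13228; principal=515175-13228=501947; balance=925041-501947=423094
3. interest=⌊423094·143/10000⌋=6050; principal=min(515175-6050,423094)=423094; balance=423094-423094=0

1 20304 494871 925041
2 13228 501947 423094
3 6050 423094 0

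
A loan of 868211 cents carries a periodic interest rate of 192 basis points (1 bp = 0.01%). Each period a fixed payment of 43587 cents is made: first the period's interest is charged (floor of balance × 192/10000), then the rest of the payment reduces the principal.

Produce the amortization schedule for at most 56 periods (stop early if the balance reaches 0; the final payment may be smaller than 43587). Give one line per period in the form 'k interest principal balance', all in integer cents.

1. interest=⌊868211·192/10000⌋=16669; principal=43587-16669=26918; balance=868211-26918=841293
2. interest=⌊841293·192/10000⌋=16152; principal=43587-16152=27435; balance=841293-27435=813858
3. interest=⌊813858·192/10000⌋=15626; principal=43587-15626=27961; balance=813858-27961=785897
4. interest=⌊785897·192/10000⌋=15089; principal=43587-15089=28498; balance=785897-28498=757399
5. interest=⌊757399·192/10000⌋=14542; principal=43587-14542=29045; balance=757399-29045=728354
6. interest=⌊728354·192/10000⌋=13984; principal=43587-13984=29603; balance=728354-29603=698751
7. interest=⌊698751·192/10000⌋=13416; principal=43587-13416=30171; balance=698751-30171=668580
8. interest=⌊668580·192/10000⌋=12836; principal=43587-12836=30751; balance=668580-30751=637829
9. interest=⌊637829·192/10000⌋=12246; principal=43587-12246=31341; balance=637829-31341=606488
10. interest=⌊606488·192/10000⌋=11644; principal=43587-11644=31943; balance=606488-31943=574545
11. interest=⌊574545·192/10000⌋=11031; principal=43587-11031=32556; balance=574545-32556=541989
12. interest=⌊541989·192/10000⌋=10406; principal=43587-10406=33181; balance=541989-33181=508808
13. interest=⌊508808·192/10000⌋=9769; principal=43587-9769=33818; balance=508808-33818=474990
14. interest=⌊474990·192/10000⌋=9119; principal=43587-9119=34468; balance=474990-34468=440522
15. interest=⌊440522·192/10000⌋=8458; principal=43587-8458=35129; balance=440522-35129=405393
16. interest=⌊405393·192/10000⌋=7783; principal=43587-7783=35804; balance=405393-35804=369589
17. interest=⌊369589·192/10000⌋=7096; principal=43587-7096=36491; balance=369589-36491=333098
18. interest=⌊333098·192/10000⌋=6395; principal=43587-6395=37192; balance=333098-37192=295906
19. interest=⌊295906·192/10000⌋=5681; principal=43587-5681=37906; balance=295906-37906=258000
20. interest=⌊258000·192/10000⌋=4953; principal=43587-4953=38634; balance=258000-38634=219366
21. interest=⌊219366·192/10000⌋=4211; principal=43587-4211=39376; balance=219366-39376=179990
22. interest=⌊179990·192/10000⌋=3455; principal=43587-3455=40132; balance=179990-40132=139858
23. interest=⌊139858·192/10000⌋=2685; principal=43587-2685=40902; balance=139858-40902=98956
24. interest=⌊98956·192/10000⌋=1899; principal=43587-1899=41688; balance=98956-41688=57268
25. interest=⌊57268·192/10000⌋=1099; principal=43587-1099=42488; balance=57268-42488=14780
26. interest=⌊14780·192/10000⌋=283; principal=min(43587-283,14780)=14780; balance=14780-14780=0

1 16669 26918 841293
2 16152 27435 813858
3 15626 27961 785897
4 15089 28498 757399
5 14542 29045 728354
6 13984 29603 698751
7 13416 30171 668580
8 12836 30751 637829
9 12246 31341 606488
10 11644 31943 574545
11 11031 32556 541989
12 10406 33181 508808
13 9769 33818 474990
14 9119 34468 440522
15 8458 35129 405393
16 7783 35804 369589
17 7096 36491 333098
18 6395 37192 295906
19 5681 37906 258000
20 4953 38634 219366
21 4211 39376 179990
22 3455 40132 139858
23 2685 40902 98956
24 1899 41688 57268
25 1099 42488 14780
26 283 14780 0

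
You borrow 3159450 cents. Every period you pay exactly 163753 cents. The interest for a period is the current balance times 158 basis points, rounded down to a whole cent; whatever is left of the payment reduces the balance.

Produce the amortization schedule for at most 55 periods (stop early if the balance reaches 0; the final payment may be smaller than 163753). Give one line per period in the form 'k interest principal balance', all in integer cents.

1 49919 113834 3045616
2 48120 115633 2929983
3 46293 117460 2812523
4 44437 119316 2693207
5 42552 121201 2572006
6 40637 123116 2448890
7 38692 125061 2323829
8 36716 127037 2196792
9 34709 129044 2067748
10 32670 131083 1936665
11 30599 133154 1803511
12 28495 135258 1668253
13 26358 137395 1530858
14 24187 139566 1391292
15 21982 141771 1249521
16 19742 144011 1105510
17 17467 146286 959224
18 15155 148598 810626
19 12807 150946 659680
20 10422 153331 506349
21 8000 155753 350596
22 5539 158214 192382
23 3039 160714 31668
24 500 31668 0

1. interest=⌊3159450·158/10000⌋=49919; principal=163753-49919=113834; balance=3159450-113834=3045616
2. interest=⌊3045616·158/10000⌋=48120; principal=163753-48120=115633; balance=3045616-115633=2929983
3. interest=⌊2929983·158/10000⌋=46293; principal=163753-46293=117460; balance=2929983-117460=2812523
4. interest=⌊2812523·158/10000⌋=44437; principal=163753-44437=119316; balance=2812523-119316=2693207
5. interest=⌊2693207·158/10000⌋=42552; principal=163753-42552=121201; balance=2693207-121201=2572006
6. interest=⌊2572006·158/10000⌋=40637; principal=163753-40637=123116; balance=2572006-123116=2448890
7. interest=⌊2448890·158/10000⌋=38692; principal=163753-38692=125061; balance=2448890-125061=2323829
8. interest=⌊2323829·158/10000⌋=36716; principal=163753-36716=127037; balance=2323829-127037=2196792
9. interest=⌊2196792·158/10000⌋=34709; principal=163753-34709=129044; balance=2196792-129044=2067748
10. interest=⌊2067748·158/10000⌋=32670; principal=163753-32670=131083; balance=2067748-131083=1936665
11. interest=⌊1936665·158/10000⌋=30599; principal=163753-30599=133154; balance=1936665-133154=1803511
12. interest=⌊1803511·158/10000⌋=28495; principal=163753-28495=135258; balance=1803511-135258=1668253
13. interest=⌊1668253·158/10000⌋=26358; principal=163753-26358=137395; balance=1668253-137395=1530858
14. interest=⌊1530858·158/10000⌋=24187; principal=163753-24187=139566; balance=1530858-139566=1391292
15. interest=⌊1391292·158/10000⌋=21982; principal=163753-21982=141771; balance=1391292-141771=1249521
16. interest=⌊1249521·158/10000⌋=19742; principal=163753-19742=144011; balance=1249521-144011=1105510
17. interest=⌊1105510·158/10000⌋=17467; principal=163753-17467=146286; balance=1105510-146286=959224
18. interest=⌊959224·158/10000⌋=15155; principal=163753-15155=148598; balance=959224-148598=810626
19. interest=⌊810626·158/10000⌋=12807; principal=163753-12807=150946; balance=810626-150946=659680
20. interest=⌊659680·158/10000⌋=10422; principal=163753-10422=153331; balance=659680-153331=506349
21. interest=⌊506349·158/10000⌋=8000; principal=163753-8000=155753; balance=506349-155753=350596
22. interest=⌊350596·158/10000⌋=5539; principal=163753-5539=158214; balance=350596-158214=192382
23. interest=⌊192382·158/10000⌋=3039; principal=163753-3039=160714; balance=192382-160714=31668
24. interest=⌊31668·158/10000⌋=500; principal=min(163753-500,31668)=31668; balance=31668-31668=0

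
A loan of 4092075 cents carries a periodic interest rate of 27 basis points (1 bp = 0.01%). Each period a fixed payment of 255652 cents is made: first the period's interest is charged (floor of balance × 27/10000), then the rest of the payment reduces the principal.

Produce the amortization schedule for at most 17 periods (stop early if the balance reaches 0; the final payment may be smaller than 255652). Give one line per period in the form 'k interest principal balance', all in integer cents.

1. interest=⌊4092075·27/10000⌋=11048; principal=255652-11048=244604; balance=4092075-244604=3847471
2. interest=⌊3847471·27/10000⌋=10388; principal=255652-10388=245264; balance=3847471-245264=3602207
3. interest=⌊3602207·27/10000⌋=9725; principal=255652-9725=245927; balance=3602207-245927=3356280
4. interest=⌊3356280·27/10000⌋=9061; principal=255652-9061=246591; balance=3356280-246591=3109689
5. interest=⌊3109689·27/10000⌋=8396; principal=255652-8396=247256; balance=3109689-247256=2862433
6. interest=⌊2862433·27/10000⌋=7728; principal=255652-7728=247924; balance=2862433-247924=2614509
7. interest=⌊2614509·27/10000⌋=7059; principal=255652-7059=248593; balance=2614509-248593=2365916
8. interest=⌊2365916·27/10000⌋=6387; principal=255652-6387=249265; balance=2365916-249265=2116651
9. interest=⌊2116651·27/10000⌋=5714; principal=255652-5714=249938; balance=2116651-249938=1866713
10. interest=⌊1866713·27/10000⌋=5040; principal=255652-5040=250612; balance=1866713-250612=1616101
11. interest=⌊1616101·27/10000⌋=4363; principal=255652-4363=251289; balance=1616101-251289=1364812
12. interest=⌊1364812·27/10000⌋=3684; principal=255652-3684=251968; balance=1364812-251968=1112844
13. interest=⌊1112844·27/10000⌋=3004; principal=255652-3004=252648; balance=1112844-252648=860196
14. interest=⌊860196·27/10000⌋=2322; principal=255652-2322=253330; balance=860196-253330=606866
15. interest=⌊606866·27/10000⌋=1638; principal=255652-1638=254014; balance=606866-254014=352852
16. interest=⌊352852·27/10000⌋=952; principal=255652-952=254700; balance=352852-254700=98152
17. interest=⌊98152·27/10000⌋=265; principal=min(255652-265,98152)=98152; balance=98152-98152=0

1 11048 244604 3847471
2 10388 245264 3602207
3 9725 245927 3356280
4 9061 246591 3109689
5 8396 247256 2862433
6 7728 247924 2614509
7 7059 248593 2365916
8 6387 249265 2116651
9 5714 249938 1866713
10 5040 250612 1616101
11 4363 251289 1364812
12 3684 251968 1112844
13 3004 252648 860196
14 2322 253330 606866
15 1638 254014 352852
16 952 254700 98152
17 265 98152 0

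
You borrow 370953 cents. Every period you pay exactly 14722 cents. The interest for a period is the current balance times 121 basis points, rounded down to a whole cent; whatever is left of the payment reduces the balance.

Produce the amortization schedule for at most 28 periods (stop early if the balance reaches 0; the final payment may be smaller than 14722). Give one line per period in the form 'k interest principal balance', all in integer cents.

1 4488 10234 360719
2 4364 10358 350361
3 4239 10483 339878
4 4112 10610 329268
5 3984 10738 318530
6 3854 10868 307662
7 3722 11000 296662
8 3589 11133 285529
9 3454 11268 274261
10 3318 11404 262857
11 3180 11542 251315
12 3040 11682 239633
13 2899 11823 227810
14 2756 11966 215844
15 2611 12111 203733
16 2465 12257 191476
17 2316 12406 179070
18 2166 12556 166514
19 2014 12708 153806
20 1861 12861 140945
21 1705 13017 127928
22 1547 13175 114753
23 1388 13334 101419
24 1227 13495 87924
25 1063 13659 74265
26 898 13824 60441
27 731 13991 46450
28 562 14160 32290

1. interest=⌊370953·121/10000⌋=4488; principal=14722-4488=10234; balance=370953-10234=360719
2. interest=⌊360719·121/10000⌋=4364; principal=14722-4364=10358; balance=360719-10358=350361
3. interest=⌊350361·121/10000⌋=4239; principal=14722-4239=10483; balance=350361-10483=339878
4. interest=⌊339878·121/10000⌋=4112; principal=14722-4112=10610; balance=339878-10610=329268
5. interest=⌊329268·121/10000⌋=3984; principal=14722-3984=10738; balance=329268-10738=318530
6. interest=⌊318530·121/10000⌋=3854; principal=14722-3854=10868; balance=318530-10868=307662
7. interest=⌊307662·121/10000⌋=3722; principal=14722-3722=11000; balance=307662-11000=296662
8. interest=⌊296662·121/10000⌋=3589; principal=14722-3589=11133; balance=296662-11133=285529
9. interest=⌊285529·121/10000⌋=3454; principal=14722-3454=11268; balance=285529-11268=274261
10. interest=⌊274261·121/10000⌋=3318; principal=14722-3318=11404; balance=274261-11404=262857
11. interest=⌊262857·121/10000⌋=3180; principal=14722-3180=11542; balance=262857-11542=251315
12. interest=⌊251315·121/10000⌋=3040; principal=14722-3040=11682; balance=251315-11682=239633
13. interest=⌊239633·121/10000⌋=2899; principal=14722-2899=11823; balance=239633-11823=227810
14. interest=⌊227810·121/10000⌋=2756; principal=14722-2756=11966; balance=227810-11966=215844
15. interest=⌊215844·121/10000⌋=2611; principal=14722-2611=12111; balance=215844-12111=203733
16. interest=⌊203733·121/10000⌋=2465; principal=14722-2465=12257; balance=203733-12257=191476
17. interest=⌊191476·121/10000⌋=2316; principal=14722-2316=12406; balance=191476-12406=179070
18. interest=⌊179070·121/10000⌋=2166; principal=14722-2166=12556; balance=179070-12556=166514
19. interest=⌊166514·121/10000⌋=2014; principal=14722-2014=12708; balance=166514-12708=153806
20. interest=⌊153806·121/10000⌋=1861; principal=14722-1861=12861; balance=153806-12861=140945
21. interest=⌊140945·121/10000⌋=1705; principal=14722-1705=13017; balance=140945-13017=127928
22. interest=⌊127928·121/10000⌋=1547; principal=14722-1547=13175; balance=127928-13175=114753
23. interest=⌊114753·121/10000⌋=1388; principal=14722-1388=13334; balance=114753-13334=101419
24. interest=⌊101419·121/10000⌋=1227; principal=14722-1227=13495; balance=101419-13495=87924
25. interest=⌊87924·121/10000⌋=1063; principal=14722-1063=13659; balance=87924-13659=74265
26. interest=⌊74265·121/10000⌋=898; principal=14722-898=13824; balance=74265-13824=60441
27. interest=⌊60441·121/10000⌋=731; principal=14722-731=13991; balance=60441-13991=46450
28. interest=⌊46450·121/10000⌋=562; principal=14722-562=14160; balance=46450-14160=32290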